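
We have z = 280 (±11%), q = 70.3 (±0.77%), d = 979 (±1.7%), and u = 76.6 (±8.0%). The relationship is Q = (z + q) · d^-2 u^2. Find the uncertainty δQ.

0.398

Let w = z + q = 350. δw = √(δz² + δq²) = √(949 + 0.293) = 30.8, so δw/w = 0.0879.
Q is then a monomial in w, d, u:
δQ/Q = √((δw/w)² + (-2·δd/d)² + (2·δu/u)²) = √(0.00773 + 0.00116 + 0.0256) = 0.186
Q = 2.14, so δQ = 0.186 × 2.14 = 0.398.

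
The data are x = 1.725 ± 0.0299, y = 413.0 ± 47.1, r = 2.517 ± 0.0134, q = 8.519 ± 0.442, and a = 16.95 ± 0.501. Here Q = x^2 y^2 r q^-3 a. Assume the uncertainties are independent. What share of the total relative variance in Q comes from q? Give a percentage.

(δQ/Q)² = (2·δx/x)² + (2·δy/y)² + (1·δr/r)² + (-3·δq/q)² + (1·δa/a)²
  x term: (2×0.0173)² = 0.00120
  y term: (2×0.114)² = 0.0520
  r term: (1×0.00532)² = 2.83e-05
  q term: (-3×0.0519)² = 0.0242
  a term: (1×0.0296)² = 0.000874
Total = 0.0784. Share from q = 0.0242/0.0784 = 0.309.

30.9%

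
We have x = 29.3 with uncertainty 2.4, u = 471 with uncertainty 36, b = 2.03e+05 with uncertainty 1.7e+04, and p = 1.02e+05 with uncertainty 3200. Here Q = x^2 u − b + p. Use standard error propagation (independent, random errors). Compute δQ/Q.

0.248

Let w = x^2·u = 4.04e+05. δw/w = √((2·δx/x)² + (1·δu/u)²) = √(0.0268 + 0.00584) = 0.181, so δw = 73100.
Q = w − b + p: δQ = √(δw² + δb² + δp²) = √(5.34e+09 + 2.89e+08 + 1.02e+07) = 75100
Q = 3.03e+05, so δQ/Q = 75100/3.03e+05 = 0.248.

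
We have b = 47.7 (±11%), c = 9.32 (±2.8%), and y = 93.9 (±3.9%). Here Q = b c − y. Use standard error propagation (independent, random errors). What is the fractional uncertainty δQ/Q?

0.144

Let p = b·c = 445. δp/p = √((1·δb/b)² + (1·δc/c)²) = √(0.0121 + 0.000784) = 0.114, so δp = 50.5.
Q = p − y: δQ = √(δp² + δy²) = √(2550 + 13.4) = 50.6
Q = 351, so δQ/Q = 50.6/351 = 0.144.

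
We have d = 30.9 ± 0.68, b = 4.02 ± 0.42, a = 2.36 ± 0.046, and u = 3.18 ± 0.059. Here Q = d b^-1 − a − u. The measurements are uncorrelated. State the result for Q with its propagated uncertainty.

Let p = d·b^-1 = 7.69. δp/p = √((1·δd/d)² + (-1·δb/b)²) = √(0.000484 + 0.0109) = 0.107, so δp = 0.821.
Q = p − a − u: δQ = √(δp² + δa² + δu²) = √(0.674 + 0.00212 + 0.00348) = 0.824
Q = 2.15.

2.15 ± 0.824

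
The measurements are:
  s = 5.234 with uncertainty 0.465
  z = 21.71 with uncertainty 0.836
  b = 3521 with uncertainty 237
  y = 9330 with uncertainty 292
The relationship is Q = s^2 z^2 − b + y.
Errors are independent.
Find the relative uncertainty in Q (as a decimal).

Let p = s^2·z^2 = 12910. δp/p = √((2·δs/s)² + (2·δz/z)²) = √(0.0316 + 0.00593) = 0.194, so δp = 2500.
Q = p − b + y: δQ = √(δp² + δb² + δy²) = √(6.25e+06 + 56200 + 85300) = 2530
Q = 18720, so δQ/Q = 2530/18720 = 0.135.

0.135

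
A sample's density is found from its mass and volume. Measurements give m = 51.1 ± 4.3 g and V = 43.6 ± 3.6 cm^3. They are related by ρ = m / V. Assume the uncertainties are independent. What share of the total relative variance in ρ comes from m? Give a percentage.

(δρ/ρ)² = (1·δm/m)² + (-1·δV/V)²
  m term: (1×0.0841)² = 0.00708
  V term: (-1×0.0826)² = 0.00682
Total = 0.0139. Share from m = 0.00708/0.0139 = 0.509.

50.9%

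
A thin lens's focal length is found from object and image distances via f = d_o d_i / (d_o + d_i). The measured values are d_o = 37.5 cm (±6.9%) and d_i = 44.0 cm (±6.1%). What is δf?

0.944 cm

∂f/∂d_o = (d_i/(d_o+d_i))² = 0.291;  ∂f/∂d_i = (d_o/(d_o+d_i))² = 0.212
δf = √((∂f/∂d_o · δd_o)² + (∂f/∂d_i · δd_i)²) = √(0.569 + 0.323) = 0.944 cm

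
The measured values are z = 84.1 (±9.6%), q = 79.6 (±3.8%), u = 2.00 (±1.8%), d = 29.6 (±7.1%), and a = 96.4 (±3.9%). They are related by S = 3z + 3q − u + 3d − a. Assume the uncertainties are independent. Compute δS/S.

Each term contributes (cᵢ δxᵢ)² to (δS)²:
  (3·δz)² = 587;  (3·δq)² = 82.3;  (δu)² = 0.00130;  (3·δd)² = 39.8;  (δa)² = 14.1
δS = √(723) = 26.9
S = 482, so δS/S = 26.9/482 = 0.0558.

0.0558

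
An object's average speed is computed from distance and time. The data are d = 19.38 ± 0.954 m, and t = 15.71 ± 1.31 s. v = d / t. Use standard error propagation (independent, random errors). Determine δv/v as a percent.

Each factor contributes (exponent × relative error)² to (δv/v)²:
  (1·δd/d)² = (1×0.0492)² = 0.00242;  (-1·δt/t)² = (-1×0.0834)² = 0.00695
δv/v = √(0.00938) = 0.0968

9.68%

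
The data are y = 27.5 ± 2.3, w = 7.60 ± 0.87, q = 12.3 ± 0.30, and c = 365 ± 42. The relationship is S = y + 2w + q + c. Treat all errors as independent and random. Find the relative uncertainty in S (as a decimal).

Sums and differences: (δS)² = Σ (cᵢ δxᵢ)².
  (δy)² = 5.29;  (2·δw)² = 3.03;  (δq)² = 0.0900;  (δc)² = 1760
δS = √(1770) = 42.1
S = 420, so δS/S = 42.1/420 = 0.100.

0.100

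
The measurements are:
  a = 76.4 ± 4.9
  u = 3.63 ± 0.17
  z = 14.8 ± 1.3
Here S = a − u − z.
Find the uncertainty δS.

5.07

Sums and differences: (δS)² = Σ (cᵢ δxᵢ)².
  (δa)² = 24.0;  (δu)² = 0.0289;  (δz)² = 1.69
δS = √(25.7) = 5.07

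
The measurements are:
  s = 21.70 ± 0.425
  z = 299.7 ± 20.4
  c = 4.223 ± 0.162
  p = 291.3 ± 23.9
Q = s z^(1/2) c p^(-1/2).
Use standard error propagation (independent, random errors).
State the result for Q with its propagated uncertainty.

92.95 ± 6.37

Q is a product of powers, so relative uncertainties combine in quadrature:
  (1·δs/s)² = (1×0.0196)² = 0.000384;  (½·δz/z)² = (0.5×0.0681)² = 0.00116;  (1·δc/c)² = (1×0.0384)² = 0.00147;  (−½·δp/p)² = (-0.5×0.0820)² = 0.00168
δQ/Q = √(0.00470) = 0.0685
Q = 92.95, so δQ = 0.0685 × 92.95 = 6.37.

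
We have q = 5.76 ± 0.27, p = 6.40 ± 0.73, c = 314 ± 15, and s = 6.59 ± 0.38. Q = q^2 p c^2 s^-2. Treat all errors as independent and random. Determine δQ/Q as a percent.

21.0%

Products/powers → add relative errors in quadrature, weighted by exponent:
  (2·δq/q)² = (2×0.0469)² = 0.00879;  (1·δp/p)² = (1×0.114)² = 0.0130;  (2·δc/c)² = (2×0.0478)² = 0.00913;  (-2·δs/s)² = (-2×0.0577)² = 0.0133
δQ/Q = √(0.0442) = 0.210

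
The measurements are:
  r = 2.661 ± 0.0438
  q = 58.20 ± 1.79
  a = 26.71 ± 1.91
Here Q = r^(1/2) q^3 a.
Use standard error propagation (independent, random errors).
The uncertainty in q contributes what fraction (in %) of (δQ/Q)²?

62.2%

(δQ/Q)² = (½·δr/r)² + (3·δq/q)² + (1·δa/a)²
  r term: (0.5×0.0165)² = 6.77e-05
  q term: (3×0.0308)² = 0.00851
  a term: (1×0.0715)² = 0.00511
Total = 0.0137. Share from q = 0.00851/0.0137 = 0.622.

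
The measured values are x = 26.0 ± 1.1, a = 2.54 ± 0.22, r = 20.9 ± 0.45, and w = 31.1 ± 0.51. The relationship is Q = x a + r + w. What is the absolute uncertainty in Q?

6.40

Let p = x·a = 66.0. δp/p = √((1·δx/x)² + (1·δa/a)²) = √(0.00179 + 0.00750) = 0.0964, so δp = 6.37.
Q = p + r + w: δQ = √(δp² + δr² + δw²) = √(40.5 + 0.203 + 0.260) = 6.40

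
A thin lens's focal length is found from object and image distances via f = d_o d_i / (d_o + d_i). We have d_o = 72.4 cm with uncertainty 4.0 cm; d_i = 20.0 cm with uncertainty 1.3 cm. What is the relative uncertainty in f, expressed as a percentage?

5.23%

∂f/∂d_o = (d_i/(d_o+d_i))² = 0.0469;  ∂f/∂d_i = (d_o/(d_o+d_i))² = 0.614
δf = √((∂f/∂d_o · δd_o)² + (∂f/∂d_i · δd_i)²) = √(0.0351 + 0.637) = 0.820 cm
f = 15.7 cm, so δf/f = 0.820/15.7 = 0.0523.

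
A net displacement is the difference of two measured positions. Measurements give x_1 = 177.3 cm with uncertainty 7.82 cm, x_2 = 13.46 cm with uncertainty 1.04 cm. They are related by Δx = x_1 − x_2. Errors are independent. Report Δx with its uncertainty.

For a sum/difference, combine absolute errors in quadrature:
  (δx_1)² = 61.2;  (δx_2)² = 1.08
δΔx = √(62.2) = 7.89 cm
Δx = 163.8 cm.

163.8 ± 7.89 cm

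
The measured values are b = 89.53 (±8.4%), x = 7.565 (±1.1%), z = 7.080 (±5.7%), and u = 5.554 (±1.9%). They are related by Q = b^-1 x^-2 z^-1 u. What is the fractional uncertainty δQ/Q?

Since Q is a product/quotient, work with relative uncertainties:
  (-1·δb/b)² = (-1×0.0840)² = 0.00706;  (-2·δx/x)² = (-2×0.0110)² = 0.000484;  (-1·δz/z)² = (-1×0.0570)² = 0.00325;  (1·δu/u)² = (1×0.0190)² = 0.000361
δQ/Q = √(0.0112) = 0.106

0.106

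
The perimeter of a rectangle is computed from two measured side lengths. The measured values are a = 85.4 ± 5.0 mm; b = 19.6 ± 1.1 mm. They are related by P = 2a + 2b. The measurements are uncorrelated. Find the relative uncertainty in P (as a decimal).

0.0488

Each term contributes (cᵢ δxᵢ)² to (δP)²:
  (2·δa)² = 100;  (2·δb)² = 4.84
δP = √(105) = 10.2 mm
P = 210 mm, so δP/P = 10.2/210 = 0.0488.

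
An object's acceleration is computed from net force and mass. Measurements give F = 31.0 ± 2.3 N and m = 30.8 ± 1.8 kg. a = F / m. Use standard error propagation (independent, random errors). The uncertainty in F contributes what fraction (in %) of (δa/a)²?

(δa/a)² = (1·δF/F)² + (-1·δm/m)²
  F term: (1×0.0742)² = 0.00550
  m term: (-1×0.0584)² = 0.00342
Total = 0.00892. Share from F = 0.00550/0.00892 = 0.617.

61.7%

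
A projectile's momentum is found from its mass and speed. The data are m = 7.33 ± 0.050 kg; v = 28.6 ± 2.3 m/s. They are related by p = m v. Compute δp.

16.9 kg·m/s

For a monomial p ∝ m, v, fractional errors add in quadrature:
  (1·δm/m)² = (1×0.00682)² = 4.65e-05;  (1·δv/v)² = (1×0.0804)² = 0.00647
δp/p = √(0.00651) = 0.0807
p = 210 kg·m/s, so δp = 0.0807 × 210 = 16.9 kg·m/s.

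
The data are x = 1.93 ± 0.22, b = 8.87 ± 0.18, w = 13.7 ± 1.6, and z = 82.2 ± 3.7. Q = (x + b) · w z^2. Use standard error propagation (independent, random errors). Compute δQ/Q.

0.150

Let u = x + b = 10.8. δu = √(δx² + δb²) = √(0.0484 + 0.0324) = 0.284, so δu/u = 0.0263.
Q is then a monomial in u, w, z:
δQ/Q = √((δu/u)² + (1·δw/w)² + (2·δz/z)²) = √(0.000693 + 0.0136 + 0.00810) = 0.150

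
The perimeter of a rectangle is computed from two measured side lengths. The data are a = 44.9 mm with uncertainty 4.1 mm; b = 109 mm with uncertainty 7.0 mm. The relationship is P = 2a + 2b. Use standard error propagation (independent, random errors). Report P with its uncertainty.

Absolute uncertainties add in quadrature for a linear combination:
  (2·δa)² = 67.2;  (2·δb)² = 196
δP = √(263) = 16.2 mm
P = 308 mm.

308 ± 16.2 mm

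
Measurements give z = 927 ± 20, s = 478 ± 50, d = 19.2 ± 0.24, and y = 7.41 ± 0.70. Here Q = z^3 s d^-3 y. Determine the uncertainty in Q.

6.36e+07

Each factor contributes (exponent × relative error)² to (δQ/Q)²:
  (3·δz/z)² = (3×0.0216)² = 0.00419;  (1·δs/s)² = (1×0.105)² = 0.0109;  (-3·δd/d)² = (-3×0.0125)² = 0.00141;  (1·δy/y)² = (1×0.0945)² = 0.00892
δQ/Q = √(0.0255) = 0.160
Q = 3.99e+08, so δQ = 0.160 × 3.99e+08 = 6.36e+07.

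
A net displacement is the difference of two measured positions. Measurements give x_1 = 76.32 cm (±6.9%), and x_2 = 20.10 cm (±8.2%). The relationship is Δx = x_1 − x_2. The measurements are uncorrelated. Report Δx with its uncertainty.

Δx is a linear combination, so absolute uncertainties add in quadrature:
  (δx_1)² = 27.7;  (δx_2)² = 2.72
δΔx = √(30.4) = 5.52 cm
Δx = 56.22 cm.

56.22 ± 5.52 cm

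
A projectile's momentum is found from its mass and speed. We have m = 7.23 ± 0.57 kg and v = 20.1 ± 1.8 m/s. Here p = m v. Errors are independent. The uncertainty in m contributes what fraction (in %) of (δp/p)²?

(δp/p)² = (1·δm/m)² + (1·δv/v)²
  m term: (1×0.0788)² = 0.00622
  v term: (1×0.0896)² = 0.00802
Total = 0.0142. Share from m = 0.00622/0.0142 = 0.437.

43.7%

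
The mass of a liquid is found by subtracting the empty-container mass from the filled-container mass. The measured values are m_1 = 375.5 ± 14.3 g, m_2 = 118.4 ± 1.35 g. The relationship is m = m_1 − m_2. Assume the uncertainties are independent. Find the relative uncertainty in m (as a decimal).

0.0559

Each term contributes (cᵢ δxᵢ)² to (δm)²:
  (δm_1)² = 204;  (δm_2)² = 1.82
δm = √(206) = 14.4 g
m = 257.1 g, so δm/m = 14.4/257.1 = 0.0559.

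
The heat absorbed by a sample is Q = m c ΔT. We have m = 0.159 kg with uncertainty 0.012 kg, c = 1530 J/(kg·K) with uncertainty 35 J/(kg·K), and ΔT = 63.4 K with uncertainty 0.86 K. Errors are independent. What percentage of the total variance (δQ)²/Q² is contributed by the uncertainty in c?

8.17%

(δQ/Q)² = (1·δm/m)² + (1·δc/c)² + (1·δΔT/ΔT)²
  m term: (1×0.0755)² = 0.00570
  c term: (1×0.0229)² = 0.000523
  ΔT term: (1×0.0136)² = 0.000184
Total = 0.00640. Share from c = 0.000523/0.00640 = 0.0817.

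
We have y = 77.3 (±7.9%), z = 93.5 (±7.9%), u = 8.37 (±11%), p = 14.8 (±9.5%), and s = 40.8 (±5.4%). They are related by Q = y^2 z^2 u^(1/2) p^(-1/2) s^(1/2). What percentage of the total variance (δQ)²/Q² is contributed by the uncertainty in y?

44.6%

(δQ/Q)² = (2·δy/y)² + (2·δz/z)² + (½·δu/u)² + (−½·δp/p)² + (½·δs/s)²
  y term: (2×0.0790)² = 0.0250
  z term: (2×0.0790)² = 0.0250
  u term: (0.5×0.110)² = 0.00302
  p term: (-0.5×0.0950)² = 0.00226
  s term: (0.5×0.0540)² = 0.000729
Total = 0.0559. Share from y = 0.0250/0.0559 = 0.446.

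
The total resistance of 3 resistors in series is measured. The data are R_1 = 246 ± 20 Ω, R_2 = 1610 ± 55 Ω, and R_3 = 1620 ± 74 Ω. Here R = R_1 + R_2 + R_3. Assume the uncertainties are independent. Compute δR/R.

Each term contributes (cᵢ δxᵢ)² to (δR)²:
  (δR_1)² = 400;  (δR_2)² = 3020;  (δR_3)² = 5480
δR = √(8900) = 94.3 Ω
R = 3480 Ω, so δR/R = 94.3/3480 = 0.0271.

0.0271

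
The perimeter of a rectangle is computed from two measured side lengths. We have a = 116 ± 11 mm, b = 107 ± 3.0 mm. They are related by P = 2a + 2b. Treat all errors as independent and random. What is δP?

22.8 mm

P is a linear combination, so absolute uncertainties add in quadrature:
  (2·δa)² = 484;  (2·δb)² = 36.0
δP = √(520) = 22.8 mm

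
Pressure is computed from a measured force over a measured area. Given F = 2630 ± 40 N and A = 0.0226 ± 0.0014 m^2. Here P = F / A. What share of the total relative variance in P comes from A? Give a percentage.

94.3%

(δP/P)² = (1·δF/F)² + (-1·δA/A)²
  F term: (1×0.0152)² = 0.000231
  A term: (-1×0.0619)² = 0.00384
Total = 0.00407. Share from A = 0.00384/0.00407 = 0.943.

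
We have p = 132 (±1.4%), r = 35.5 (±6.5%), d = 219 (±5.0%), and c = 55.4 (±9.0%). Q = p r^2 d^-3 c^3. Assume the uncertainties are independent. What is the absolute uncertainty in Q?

903

For a monomial Q ∝ p, r^2, d^-3, c^3, fractional errors add in quadrature:
  (1·δp/p)² = (1×0.0140)² = 0.000196;  (2·δr/r)² = (2×0.0650)² = 0.0169;  (-3·δd/d)² = (-3×0.0500)² = 0.0225;  (3·δc/c)² = (3×0.0900)² = 0.0729
δQ/Q = √(0.112) = 0.335
Q = 2690, so δQ = 0.335 × 2690 = 903.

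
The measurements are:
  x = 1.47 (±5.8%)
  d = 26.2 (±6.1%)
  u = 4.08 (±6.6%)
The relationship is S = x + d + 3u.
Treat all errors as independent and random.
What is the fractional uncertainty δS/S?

0.0449

Absolute uncertainties add in quadrature for a linear combination:
  (δx)² = 0.00727;  (δd)² = 2.55;  (3·δu)² = 0.653
δS = √(3.21) = 1.79
S = 39.9, so δS/S = 1.79/39.9 = 0.0449.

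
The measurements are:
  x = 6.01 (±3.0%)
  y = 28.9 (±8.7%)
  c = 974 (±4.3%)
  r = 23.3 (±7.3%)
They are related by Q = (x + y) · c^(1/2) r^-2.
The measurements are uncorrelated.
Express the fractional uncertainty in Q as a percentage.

Let u = x + y = 34.9. δu = √(δx² + δy²) = √(0.0325 + 6.32) = 2.52, so δu/u = 0.0722.
Q is then a monomial in u, c, r:
δQ/Q = √((δu/u)² + (½·δc/c)² + (-2·δr/r)²) = √(0.00521 + 0.000462 + 0.0213) = 0.164

16.4%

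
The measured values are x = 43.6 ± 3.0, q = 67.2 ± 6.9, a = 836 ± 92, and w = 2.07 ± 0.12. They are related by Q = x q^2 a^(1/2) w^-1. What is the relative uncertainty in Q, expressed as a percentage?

23.1%

Products/powers → add relative errors in quadrature, weighted by exponent:
  (1·δx/x)² = (1×0.0688)² = 0.00473;  (2·δq/q)² = (2×0.103)² = 0.0422;  (½·δa/a)² = (0.5×0.110)² = 0.00303;  (-1·δw/w)² = (-1×0.0580)² = 0.00336
δQ/Q = √(0.0533) = 0.231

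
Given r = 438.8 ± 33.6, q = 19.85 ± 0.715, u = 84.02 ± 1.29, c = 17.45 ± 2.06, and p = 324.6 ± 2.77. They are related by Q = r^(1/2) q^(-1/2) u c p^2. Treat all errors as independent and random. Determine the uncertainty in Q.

9.26e+07

Relative error in a monomial: (δQ/Q)² = Σ (nᵢ · δxᵢ/xᵢ)².
  (½·δr/r)² = (0.5×0.0766)² = 0.00147;  (−½·δq/q)² = (-0.5×0.0360)² = 0.000324;  (1·δu/u)² = (1×0.0154)² = 0.000236;  (1·δc/c)² = (1×0.118)² = 0.0139;  (2·δp/p)² = (2×0.00853)² = 0.000291
δQ/Q = √(0.0163) = 0.127
Q = 7.263e+08, so δQ = 0.127 × 7.263e+08 = 9.26e+07.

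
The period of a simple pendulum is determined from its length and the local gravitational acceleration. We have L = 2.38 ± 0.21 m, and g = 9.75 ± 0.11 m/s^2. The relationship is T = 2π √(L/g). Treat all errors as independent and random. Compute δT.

T is a product of powers, so relative uncertainties combine in quadrature:
  (½·δL/L)² = (0.5×0.0882)² = 0.00195;  (−½·δg/g)² = (-0.5×0.0113)² = 3.18e-05
δT/T = √(0.00198) = 0.0445
T = 3.10 s, so δT = 0.0445 × 3.10 = 0.138 s.

0.138 s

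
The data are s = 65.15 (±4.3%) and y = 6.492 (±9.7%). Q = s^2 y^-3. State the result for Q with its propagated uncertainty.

Relative error in a monomial: (δQ/Q)² = Σ (nᵢ · δxᵢ/xᵢ)².
  (2·δs/s)² = (2×0.0430)² = 0.00740;  (-3·δy/y)² = (-3×0.0970)² = 0.0847
δQ/Q = √(0.0921) = 0.303
Q = 15.51, so δQ = 0.303 × 15.51 = 4.71.

15.51 ± 4.71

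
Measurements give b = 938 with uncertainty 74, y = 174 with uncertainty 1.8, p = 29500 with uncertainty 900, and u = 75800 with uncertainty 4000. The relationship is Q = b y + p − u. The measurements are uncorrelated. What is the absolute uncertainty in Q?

13600

Let w = b·y = 1.63e+05. δw/w = √((1·δb/b)² + (1·δy/y)²) = √(0.00622 + 0.000107) = 0.0796, so δw = 13000.
Q = w + p − u: δQ = √(δw² + δp² + δu²) = √(1.69e+08 + 8.1e+05 + 1.6e+07) = 13600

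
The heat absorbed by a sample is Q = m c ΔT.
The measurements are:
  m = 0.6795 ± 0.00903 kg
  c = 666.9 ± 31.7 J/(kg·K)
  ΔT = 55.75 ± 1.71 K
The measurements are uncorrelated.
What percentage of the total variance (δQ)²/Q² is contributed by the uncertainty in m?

5.23%

(δQ/Q)² = (1·δm/m)² + (1·δc/c)² + (1·δΔT/ΔT)²
  m term: (1×0.0133)² = 0.000177
  c term: (1×0.0475)² = 0.00226
  ΔT term: (1×0.0307)² = 0.000941
Total = 0.00338. Share from m = 0.000177/0.00338 = 0.0523.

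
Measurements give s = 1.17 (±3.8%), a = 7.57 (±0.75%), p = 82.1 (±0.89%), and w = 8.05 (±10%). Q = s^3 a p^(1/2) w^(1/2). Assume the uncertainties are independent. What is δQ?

Each factor contributes (exponent × relative error)² to (δQ/Q)²:
  (3·δs/s)² = (3×0.0380)² = 0.0130;  (1·δa/a)² = (1×0.00750)² = 5.62e-05;  (½·δp/p)² = (0.5×0.00890)² = 1.98e-05;  (½·δw/w)² = (0.5×0.100)² = 0.00250
δQ/Q = √(0.0156) = 0.125
Q = 312, so δQ = 0.125 × 312 = 38.9.

38.9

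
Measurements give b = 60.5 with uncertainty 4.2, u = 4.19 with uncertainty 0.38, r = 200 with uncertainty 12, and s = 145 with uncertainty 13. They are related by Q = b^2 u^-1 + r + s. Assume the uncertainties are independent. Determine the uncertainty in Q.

Let p = b^2·u^-1 = 874. δp/p = √((2·δb/b)² + (-1·δu/u)²) = √(0.0193 + 0.00823) = 0.166, so δp = 145.
Q = p + r + s: δQ = √(δp² + δr² + δs²) = √(21000 + 144 + 169) = 146

146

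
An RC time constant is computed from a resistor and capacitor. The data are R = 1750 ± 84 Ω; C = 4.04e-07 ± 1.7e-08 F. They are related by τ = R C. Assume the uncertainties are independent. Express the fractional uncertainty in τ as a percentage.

τ is a product of powers, so relative uncertainties combine in quadrature:
  (1·δR/R)² = (1×0.0480)² = 0.00230;  (1·δC/C)² = (1×0.0421)² = 0.00177
δτ/τ = √(0.00407) = 0.0638

6.38%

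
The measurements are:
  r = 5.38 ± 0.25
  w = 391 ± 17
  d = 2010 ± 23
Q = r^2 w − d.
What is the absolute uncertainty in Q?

1160

Let p = r^2·w = 11300. δp/p = √((2·δr/r)² + (1·δw/w)²) = √(0.00864 + 0.00189) = 0.103, so δp = 1160.
Q = p − d: δQ = √(δp² + δd²) = √(1.35e+06 + 529) = 1160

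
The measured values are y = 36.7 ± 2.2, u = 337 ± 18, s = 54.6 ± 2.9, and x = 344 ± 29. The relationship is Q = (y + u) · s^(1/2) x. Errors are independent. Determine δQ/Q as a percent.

10.1%

Let w = y + u = 374. δw = √(δy² + δu²) = √(4.84 + 324) = 18.1, so δw/w = 0.0485.
Q is then a monomial in w, s, x:
δQ/Q = √((δw/w)² + (½·δs/s)² + (1·δx/x)²) = √(0.00235 + 0.000705 + 0.00711) = 0.101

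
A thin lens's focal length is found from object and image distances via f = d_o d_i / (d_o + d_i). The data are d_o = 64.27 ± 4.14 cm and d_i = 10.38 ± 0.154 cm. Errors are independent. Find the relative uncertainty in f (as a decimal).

∂f/∂d_o = (d_i/(d_o+d_i))² = 0.0193;  ∂f/∂d_i = (d_o/(d_o+d_i))² = 0.741
δf = √((∂f/∂d_o · δd_o)² + (∂f/∂d_i · δd_i)²) = √(0.00641 + 0.0130) = 0.139 cm
f = 8.937 cm, so δf/f = 0.139/8.937 = 0.0156.

0.0156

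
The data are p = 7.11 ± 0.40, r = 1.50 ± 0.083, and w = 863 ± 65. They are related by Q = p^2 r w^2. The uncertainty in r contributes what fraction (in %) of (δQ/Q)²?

(δQ/Q)² = (2·δp/p)² + (1·δr/r)² + (2·δw/w)²
  p term: (2×0.0563)² = 0.0127
  r term: (1×0.0553)² = 0.00306
  w term: (2×0.0753)² = 0.0227
Total = 0.0384. Share from r = 0.00306/0.0384 = 0.0797.

7.97%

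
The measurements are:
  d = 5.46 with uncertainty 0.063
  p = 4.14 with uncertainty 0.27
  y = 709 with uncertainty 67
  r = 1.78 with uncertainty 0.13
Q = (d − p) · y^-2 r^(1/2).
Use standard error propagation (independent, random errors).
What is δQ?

Let u = d − p = 1.32. δu = √(δd² + δp²) = √(0.00397 + 0.0729) = 0.277, so δu/u = 0.210.
Q is then a monomial in u, y, r:
δQ/Q = √((δu/u)² + (-2·δy/y)² + (½·δr/r)²) = √(0.0441 + 0.0357 + 0.00133) = 0.285
Q = 3.5e-06, so δQ = 0.285 × 3.5e-06 = 9.98e-07.

9.98e-07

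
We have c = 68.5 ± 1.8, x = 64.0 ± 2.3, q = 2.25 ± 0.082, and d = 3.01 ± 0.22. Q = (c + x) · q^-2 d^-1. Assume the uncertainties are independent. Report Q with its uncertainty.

Let u = c + x = 132. δu = √(δc² + δx²) = √(3.24 + 5.29) = 2.92, so δu/u = 0.0220.
Q is then a monomial in u, q, d:
δQ/Q = √((δu/u)² + (-2·δq/q)² + (-1·δd/d)²) = √(0.000486 + 0.00531 + 0.00534) = 0.106
Q = 8.70, so δQ = 0.106 × 8.70 = 0.918.

8.70 ± 0.918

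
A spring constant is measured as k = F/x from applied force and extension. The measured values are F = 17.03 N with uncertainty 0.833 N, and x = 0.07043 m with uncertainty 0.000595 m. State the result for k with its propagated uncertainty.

k is a product of powers, so relative uncertainties combine in quadrature:
  (1·δF/F)² = (1×0.0489)² = 0.00239;  (-1·δx/x)² = (-1×0.00845)² = 7.14e-05
δk/k = √(0.00246) = 0.0496
k = 241.8 N/m, so δk = 0.0496 × 241.8 = 12.0 N/m.

241.8 ± 12.0 N/m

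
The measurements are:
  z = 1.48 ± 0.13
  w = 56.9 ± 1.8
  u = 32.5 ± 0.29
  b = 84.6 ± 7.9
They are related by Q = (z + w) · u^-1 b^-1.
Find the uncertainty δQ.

Let h = z + w = 58.4. δh = √(δz² + δw²) = √(0.0169 + 3.24) = 1.80, so δh/h = 0.0309.
Q is then a monomial in h, u, b:
δQ/Q = √((δh/h)² + (-1·δu/u)² + (-1·δb/b)²) = √(0.000956 + 7.96e-05 + 0.00872) = 0.0988
Q = 0.0212, so δQ = 0.0988 × 0.0212 = 0.00210.

0.00210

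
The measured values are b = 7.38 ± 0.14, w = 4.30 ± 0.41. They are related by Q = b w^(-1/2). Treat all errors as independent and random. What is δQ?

0.183

Each factor contributes (exponent × relative error)² to (δQ/Q)²:
  (1·δb/b)² = (1×0.0190)² = 0.000360;  (−½·δw/w)² = (-0.5×0.0953)² = 0.00227
δQ/Q = √(0.00263) = 0.0513
Q = 3.56, so δQ = 0.0513 × 3.56 = 0.183.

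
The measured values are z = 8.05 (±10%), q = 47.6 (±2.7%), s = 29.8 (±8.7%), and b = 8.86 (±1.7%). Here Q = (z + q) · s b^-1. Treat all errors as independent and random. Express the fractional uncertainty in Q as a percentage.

9.27%

Let u = z + q = 55.7. δu = √(δz² + δq²) = √(0.648 + 1.65) = 1.52, so δu/u = 0.0273.
Q is then a monomial in u, s, b:
δQ/Q = √((δu/u)² + (1·δs/s)² + (-1·δb/b)²) = √(0.000743 + 0.00757 + 0.000289) = 0.0927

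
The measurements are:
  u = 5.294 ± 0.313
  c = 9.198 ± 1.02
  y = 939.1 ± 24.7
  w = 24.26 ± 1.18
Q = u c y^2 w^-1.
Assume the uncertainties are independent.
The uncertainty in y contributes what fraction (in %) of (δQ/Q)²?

13.2%

(δQ/Q)² = (1·δu/u)² + (1·δc/c)² + (2·δy/y)² + (-1·δw/w)²
  u term: (1×0.0591)² = 0.00350
  c term: (1×0.111)² = 0.0123
  y term: (2×0.0263)² = 0.00277
  w term: (-1×0.0486)² = 0.00237
Total = 0.0209. Share from y = 0.00277/0.0209 = 0.132.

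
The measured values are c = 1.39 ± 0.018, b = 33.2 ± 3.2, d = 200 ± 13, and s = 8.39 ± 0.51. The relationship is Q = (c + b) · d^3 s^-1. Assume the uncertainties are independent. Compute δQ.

Let u = c + b = 34.6. δu = √(δc² + δb²) = √(0.000324 + 10.2) = 3.20, so δu/u = 0.0925.
Q is then a monomial in u, d, s:
δQ/Q = √((δu/u)² + (3·δd/d)² + (-1·δs/s)²) = √(0.00856 + 0.0380 + 0.00370) = 0.224
Q = 3.3e+07, so δQ = 0.224 × 3.3e+07 = 7.4e+06.

7.4e+06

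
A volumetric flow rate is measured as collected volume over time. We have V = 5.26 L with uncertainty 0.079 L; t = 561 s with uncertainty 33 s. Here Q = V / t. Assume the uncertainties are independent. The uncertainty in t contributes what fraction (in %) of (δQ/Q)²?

(δQ/Q)² = (1·δV/V)² + (-1·δt/t)²
  V term: (1×0.0150)² = 0.000226
  t term: (-1×0.0588)² = 0.00346
Total = 0.00369. Share from t = 0.00346/0.00369 = 0.939.

93.9%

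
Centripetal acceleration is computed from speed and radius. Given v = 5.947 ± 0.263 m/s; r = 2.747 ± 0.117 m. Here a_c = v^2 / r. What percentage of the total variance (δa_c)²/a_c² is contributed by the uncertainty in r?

18.8%

(δa_c/a_c)² = (2·δv/v)² + (-1·δr/r)²
  v term: (2×0.0442)² = 0.00782
  r term: (-1×0.0426)² = 0.00181
Total = 0.00964. Share from r = 0.00181/0.00964 = 0.188.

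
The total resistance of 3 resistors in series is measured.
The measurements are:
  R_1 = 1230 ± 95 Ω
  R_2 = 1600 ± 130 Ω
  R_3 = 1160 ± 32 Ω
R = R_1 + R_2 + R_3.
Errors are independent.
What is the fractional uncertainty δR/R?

For a sum/difference, combine absolute errors in quadrature:
  (δR_1)² = 9020;  (δR_2)² = 16900;  (δR_3)² = 1020
δR = √(26900) = 164 Ω
R = 3990 Ω, so δR/R = 164/3990 = 0.0411.

0.0411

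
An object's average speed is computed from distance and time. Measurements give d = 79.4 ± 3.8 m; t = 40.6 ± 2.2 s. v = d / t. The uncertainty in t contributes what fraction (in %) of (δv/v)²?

56.2%

(δv/v)² = (1·δd/d)² + (-1·δt/t)²
  d term: (1×0.0479)² = 0.00229
  t term: (-1×0.0542)² = 0.00294
Total = 0.00523. Share from t = 0.00294/0.00523 = 0.562.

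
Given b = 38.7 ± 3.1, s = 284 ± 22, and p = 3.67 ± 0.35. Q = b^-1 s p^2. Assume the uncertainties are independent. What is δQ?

21.8

Q is a product of powers, so relative uncertainties combine in quadrature:
  (-1·δb/b)² = (-1×0.0801)² = 0.00642;  (1·δs/s)² = (1×0.0775)² = 0.00600;  (2·δp/p)² = (2×0.0954)² = 0.0364
δQ/Q = √(0.0488) = 0.221
Q = 98.8, so δQ = 0.221 × 98.8 = 21.8.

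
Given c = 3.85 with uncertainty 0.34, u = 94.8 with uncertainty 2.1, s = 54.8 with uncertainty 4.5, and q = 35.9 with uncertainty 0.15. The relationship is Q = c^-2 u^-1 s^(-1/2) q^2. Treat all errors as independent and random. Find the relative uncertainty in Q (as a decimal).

Since Q is a product/quotient, work with relative uncertainties:
  (-2·δc/c)² = (-2×0.0883)² = 0.0312;  (-1·δu/u)² = (-1×0.0222)² = 0.000491;  (−½·δs/s)² = (-0.5×0.0821)² = 0.00169;  (2·δq/q)² = (2×0.00418)² = 6.98e-05
δQ/Q = √(0.0334) = 0.183

0.183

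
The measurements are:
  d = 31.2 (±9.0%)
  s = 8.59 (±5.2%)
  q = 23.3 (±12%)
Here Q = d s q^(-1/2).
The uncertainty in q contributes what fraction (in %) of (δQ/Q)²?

25.0%

(δQ/Q)² = (1·δd/d)² + (1·δs/s)² + (−½·δq/q)²
  d term: (1×0.0900)² = 0.00810
  s term: (1×0.0520)² = 0.00270
  q term: (-0.5×0.120)² = 0.00360
Total = 0.0144. Share from q = 0.00360/0.0144 = 0.250.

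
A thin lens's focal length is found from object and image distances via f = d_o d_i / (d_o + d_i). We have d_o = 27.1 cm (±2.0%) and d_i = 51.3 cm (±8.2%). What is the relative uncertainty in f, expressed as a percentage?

3.12%

∂f/∂d_o = (d_i/(d_o+d_i))² = 0.428;  ∂f/∂d_i = (d_o/(d_o+d_i))² = 0.119
δf = √((∂f/∂d_o · δd_o)² + (∂f/∂d_i · δd_i)²) = √(0.0539 + 0.253) = 0.554 cm
f = 17.7 cm, so δf/f = 0.554/17.7 = 0.0312.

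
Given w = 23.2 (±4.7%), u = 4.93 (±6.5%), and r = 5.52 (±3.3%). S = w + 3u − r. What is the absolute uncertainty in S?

Sums and differences: (δS)² = Σ (cᵢ δxᵢ)².
  (δw)² = 1.19;  (3·δu)² = 0.924;  (δr)² = 0.0332
δS = √(2.15) = 1.47

1.47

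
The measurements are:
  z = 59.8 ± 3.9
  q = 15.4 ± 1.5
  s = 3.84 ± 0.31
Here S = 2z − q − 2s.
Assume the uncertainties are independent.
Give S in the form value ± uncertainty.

96.5 ± 7.97

For a sum/difference, combine absolute errors in quadrature:
  (2·δz)² = 60.8;  (δq)² = 2.25;  (2·δs)² = 0.384
δS = √(63.5) = 7.97
S = 96.5.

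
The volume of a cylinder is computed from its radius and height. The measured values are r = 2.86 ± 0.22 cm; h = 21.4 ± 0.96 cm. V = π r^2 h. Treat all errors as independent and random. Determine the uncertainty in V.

88.1 cm^3

For a monomial V ∝ r^2, h, fractional errors add in quadrature:
  (2·δr/r)² = (2×0.0769)² = 0.0237;  (1·δh/h)² = (1×0.0449)² = 0.00201
δV/V = √(0.0257) = 0.160
V = 550 cm^3, so δV = 0.160 × 550 = 88.1 cm^3.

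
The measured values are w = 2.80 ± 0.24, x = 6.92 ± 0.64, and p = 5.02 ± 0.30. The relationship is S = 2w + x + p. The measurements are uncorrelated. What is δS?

Absolute uncertainties add in quadrature for a linear combination:
  (2·δw)² = 0.230;  (δx)² = 0.410;  (δp)² = 0.0900
δS = √(0.730) = 0.854

0.854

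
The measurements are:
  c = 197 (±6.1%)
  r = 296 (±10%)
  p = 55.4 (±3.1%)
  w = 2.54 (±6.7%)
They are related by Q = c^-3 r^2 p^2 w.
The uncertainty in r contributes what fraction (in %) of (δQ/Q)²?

(δQ/Q)² = (-3·δc/c)² + (2·δr/r)² + (2·δp/p)² + (1·δw/w)²
  c term: (-3×0.0610)² = 0.0335
  r term: (2×0.100)² = 0.0400
  p term: (2×0.0310)² = 0.00384
  w term: (1×0.0670)² = 0.00449
Total = 0.0818. Share from r = 0.0400/0.0818 = 0.489.

48.9%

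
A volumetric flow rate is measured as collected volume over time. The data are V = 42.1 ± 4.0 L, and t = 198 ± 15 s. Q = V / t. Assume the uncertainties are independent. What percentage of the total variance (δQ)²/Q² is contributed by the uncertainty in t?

38.9%

(δQ/Q)² = (1·δV/V)² + (-1·δt/t)²
  V term: (1×0.0950)² = 0.00903
  t term: (-1×0.0758)² = 0.00574
Total = 0.0148. Share from t = 0.00574/0.0148 = 0.389.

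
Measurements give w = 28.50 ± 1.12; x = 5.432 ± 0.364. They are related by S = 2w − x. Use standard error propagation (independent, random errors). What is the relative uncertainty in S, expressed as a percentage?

Absolute uncertainties add in quadrature for a linear combination:
  (2·δw)² = 5.02;  (δx)² = 0.132
δS = √(5.15) = 2.27
S = 51.57, so δS/S = 2.27/51.57 = 0.0440.

4.40%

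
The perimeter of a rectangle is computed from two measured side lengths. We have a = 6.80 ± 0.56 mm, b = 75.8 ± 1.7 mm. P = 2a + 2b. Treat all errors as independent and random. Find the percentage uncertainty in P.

Sums and differences: (δP)² = Σ (cᵢ δxᵢ)².
  (2·δa)² = 1.25;  (2·δb)² = 11.6
δP = √(12.8) = 3.58 mm
P = 165 mm, so δP/P = 3.58/165 = 0.0217.

2.17%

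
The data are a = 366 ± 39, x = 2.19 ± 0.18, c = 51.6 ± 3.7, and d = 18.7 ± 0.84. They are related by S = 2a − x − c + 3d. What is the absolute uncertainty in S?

Each term contributes (cᵢ δxᵢ)² to (δS)²:
  (2·δa)² = 6080;  (δx)² = 0.0324;  (δc)² = 13.7;  (3·δd)² = 6.35
δS = √(6100) = 78.1

78.1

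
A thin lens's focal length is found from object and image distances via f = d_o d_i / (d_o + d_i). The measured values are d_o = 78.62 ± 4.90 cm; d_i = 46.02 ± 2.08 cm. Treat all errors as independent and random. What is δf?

∂f/∂d_o = (d_i/(d_o+d_i))² = 0.136;  ∂f/∂d_i = (d_o/(d_o+d_i))² = 0.398
δf = √((∂f/∂d_o · δd_o)² + (∂f/∂d_i · δd_i)²) = √(0.446 + 0.685) = 1.06 cm

1.06 cm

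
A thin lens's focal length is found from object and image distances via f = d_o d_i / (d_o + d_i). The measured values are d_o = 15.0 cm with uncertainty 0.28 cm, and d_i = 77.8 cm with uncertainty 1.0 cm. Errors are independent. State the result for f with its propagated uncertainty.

12.6 ± 0.199 cm

∂f/∂d_o = (d_i/(d_o+d_i))² = 0.703;  ∂f/∂d_i = (d_o/(d_o+d_i))² = 0.0261
δf = √((∂f/∂d_o · δd_o)² + (∂f/∂d_i · δd_i)²) = √(0.0387 + 0.000683) = 0.199 cm
f = 12.6 cm.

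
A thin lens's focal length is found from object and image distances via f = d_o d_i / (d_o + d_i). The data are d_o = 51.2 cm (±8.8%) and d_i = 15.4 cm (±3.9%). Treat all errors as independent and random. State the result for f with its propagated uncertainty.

∂f/∂d_o = (d_i/(d_o+d_i))² = 0.0535;  ∂f/∂d_i = (d_o/(d_o+d_i))² = 0.591
δf = √((∂f/∂d_o · δd_o)² + (∂f/∂d_i · δd_i)²) = √(0.0580 + 0.126) = 0.429 cm
f = 11.8 cm.

11.8 ± 0.429 cm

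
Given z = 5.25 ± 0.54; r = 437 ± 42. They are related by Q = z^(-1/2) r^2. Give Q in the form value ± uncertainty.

83300 ± 16600

Each factor contributes (exponent × relative error)² to (δQ/Q)²:
  (−½·δz/z)² = (-0.5×0.103)² = 0.00264;  (2·δr/r)² = (2×0.0961)² = 0.0369
δQ/Q = √(0.0396) = 0.199
Q = 83300, so δQ = 0.199 × 83300 = 16600.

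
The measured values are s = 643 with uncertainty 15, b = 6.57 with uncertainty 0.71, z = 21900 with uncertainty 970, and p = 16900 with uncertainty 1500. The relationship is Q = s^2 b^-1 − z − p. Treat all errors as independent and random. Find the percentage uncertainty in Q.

31.6%

Let w = s^2·b^-1 = 62900. δw/w = √((2·δs/s)² + (-1·δb/b)²) = √(0.00218 + 0.0117) = 0.118, so δw = 7410.
Q = w − z − p: δQ = √(δw² + δz² + δp²) = √(5.49e+07 + 9.41e+05 + 2.25e+06) = 7620
Q = 24100, so δQ/Q = 7620/24100 = 0.316.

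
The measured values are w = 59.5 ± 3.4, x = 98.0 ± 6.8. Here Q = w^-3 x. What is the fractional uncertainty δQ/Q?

Q is a product of powers, so relative uncertainties combine in quadrature:
  (-3·δw/w)² = (-3×0.0571)² = 0.0294;  (1·δx/x)² = (1×0.0694)² = 0.00481
δQ/Q = √(0.0342) = 0.185

0.185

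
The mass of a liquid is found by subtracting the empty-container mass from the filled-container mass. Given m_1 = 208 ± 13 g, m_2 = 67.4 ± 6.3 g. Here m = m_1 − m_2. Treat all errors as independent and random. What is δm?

Each term contributes (cᵢ δxᵢ)² to (δm)²:
  (δm_1)² = 169;  (δm_2)² = 39.7
δm = √(209) = 14.4 g

14.4 g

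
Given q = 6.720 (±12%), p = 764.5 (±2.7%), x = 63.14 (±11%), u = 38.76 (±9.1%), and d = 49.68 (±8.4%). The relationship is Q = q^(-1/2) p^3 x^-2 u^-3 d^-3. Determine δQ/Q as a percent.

44.3%

Since Q is a product/quotient, work with relative uncertainties:
  (−½·δq/q)² = (-0.5×0.120)² = 0.00360;  (3·δp/p)² = (3×0.0270)² = 0.00656;  (-2·δx/x)² = (-2×0.110)² = 0.0484;  (-3·δu/u)² = (-3×0.0910)² = 0.0745;  (-3·δd/d)² = (-3×0.0840)² = 0.0635
δQ/Q = √(0.197) = 0.443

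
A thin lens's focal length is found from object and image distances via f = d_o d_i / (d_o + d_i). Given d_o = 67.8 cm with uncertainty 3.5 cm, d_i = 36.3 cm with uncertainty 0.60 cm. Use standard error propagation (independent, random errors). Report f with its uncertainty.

23.6 ± 0.496 cm

∂f/∂d_o = (d_i/(d_o+d_i))² = 0.122;  ∂f/∂d_i = (d_o/(d_o+d_i))² = 0.424
δf = √((∂f/∂d_o · δd_o)² + (∂f/∂d_i · δd_i)²) = √(0.181 + 0.0648) = 0.496 cm
f = 23.6 cm.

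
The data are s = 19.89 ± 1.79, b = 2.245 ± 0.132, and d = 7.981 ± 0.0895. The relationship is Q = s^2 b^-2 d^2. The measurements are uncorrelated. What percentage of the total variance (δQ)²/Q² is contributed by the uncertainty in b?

29.6%

(δQ/Q)² = (2·δs/s)² + (-2·δb/b)² + (2·δd/d)²
  s term: (2×0.0900)² = 0.0324
  b term: (-2×0.0588)² = 0.0138
  d term: (2×0.0112)² = 0.000503
Total = 0.0467. Share from b = 0.0138/0.0467 = 0.296.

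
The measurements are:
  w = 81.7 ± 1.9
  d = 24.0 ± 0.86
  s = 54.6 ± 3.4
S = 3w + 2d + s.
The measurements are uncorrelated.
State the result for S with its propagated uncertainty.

348 ± 6.86

Absolute uncertainties add in quadrature for a linear combination:
  (3·δw)² = 32.5;  (2·δd)² = 2.96;  (δs)² = 11.6
δS = √(47.0) = 6.86
S = 348.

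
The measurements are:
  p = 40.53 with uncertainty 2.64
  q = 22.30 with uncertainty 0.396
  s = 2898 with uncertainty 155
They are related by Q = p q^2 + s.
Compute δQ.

1500

Let w = p·q^2 = 20160. δw/w = √((1·δp/p)² + (2·δq/q)²) = √(0.00424 + 0.00126) = 0.0742, so δw = 1500.
Q = w + s: δQ = √(δw² + δs²) = √(2.24e+06 + 24000) = 1500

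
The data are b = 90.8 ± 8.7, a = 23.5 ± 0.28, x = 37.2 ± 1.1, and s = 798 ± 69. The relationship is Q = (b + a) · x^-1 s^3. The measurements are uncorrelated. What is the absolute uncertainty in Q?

Let u = b + a = 114. δu = √(δb² + δa²) = √(75.7 + 0.0784) = 8.70, so δu/u = 0.0762.
Q is then a monomial in u, x, s:
δQ/Q = √((δu/u)² + (-1·δx/x)² + (3·δs/s)²) = √(0.00580 + 0.000874 + 0.0673) = 0.272
Q = 1.56e+09, so δQ = 0.272 × 1.56e+09 = 4.25e+08.

4.25e+08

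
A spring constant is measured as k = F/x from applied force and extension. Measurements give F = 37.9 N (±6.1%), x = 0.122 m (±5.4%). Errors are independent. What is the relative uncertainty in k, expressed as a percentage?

8.15%

k is a product of powers, so relative uncertainties combine in quadrature:
  (1·δF/F)² = (1×0.0610)² = 0.00372;  (-1·δx/x)² = (-1×0.0540)² = 0.00292
δk/k = √(0.00664) = 0.0815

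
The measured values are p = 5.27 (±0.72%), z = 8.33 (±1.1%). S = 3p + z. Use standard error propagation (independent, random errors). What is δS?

Absolute uncertainties add in quadrature for a linear combination:
  (3·δp)² = 0.0130;  (δz)² = 0.00840
δS = √(0.0214) = 0.146

0.146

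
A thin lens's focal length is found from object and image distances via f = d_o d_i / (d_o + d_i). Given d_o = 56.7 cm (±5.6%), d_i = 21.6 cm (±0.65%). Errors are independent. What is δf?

0.253 cm

∂f/∂d_o = (d_i/(d_o+d_i))² = 0.0761;  ∂f/∂d_i = (d_o/(d_o+d_i))² = 0.524
δf = √((∂f/∂d_o · δd_o)² + (∂f/∂d_i · δd_i)²) = √(0.0584 + 0.00542) = 0.253 cm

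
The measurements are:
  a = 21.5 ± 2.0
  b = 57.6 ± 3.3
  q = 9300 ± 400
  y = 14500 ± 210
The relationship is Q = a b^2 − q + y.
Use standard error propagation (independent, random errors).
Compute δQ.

Let p = a·b^2 = 71300. δp/p = √((1·δa/a)² + (2·δb/b)²) = √(0.00865 + 0.0131) = 0.148, so δp = 10500.
Q = p − q + y: δQ = √(δp² + δq² + δy²) = √(1.11e+08 + 1.6e+05 + 44100) = 10500

10500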